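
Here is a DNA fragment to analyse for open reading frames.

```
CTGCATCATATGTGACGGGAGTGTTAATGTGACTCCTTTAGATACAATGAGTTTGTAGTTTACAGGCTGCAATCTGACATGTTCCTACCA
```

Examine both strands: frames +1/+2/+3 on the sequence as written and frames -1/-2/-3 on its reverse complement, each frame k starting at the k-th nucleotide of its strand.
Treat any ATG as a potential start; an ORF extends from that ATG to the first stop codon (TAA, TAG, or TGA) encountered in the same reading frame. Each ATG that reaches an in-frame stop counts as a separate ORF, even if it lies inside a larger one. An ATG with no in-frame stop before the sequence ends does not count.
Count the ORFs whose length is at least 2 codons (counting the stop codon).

4

Reverse complement (5'→3'): TGGTAGGAACATGTCAGATTGCAGCCTGTAAACTACAAACTCATTGTATCTAAAGGAGTCACATTAACACTCCCGTCACATATGATGCAG
Frame +1: CTG CAT CAT ATG TGA CGG GAG TGT TAA TGT GAC TCC TTT AGA TAC AAT GAG TTT GTA GTT TAC AGG CTG CAA TCT GAC ATG TTC CTA CCA — ATG at 10, stop TGA at 13 → 6 nt.
Frame +2: TGC ATC ATA TGT GAC GGG AGT GTT AAT GTG ACT CCT TTA GAT ACA ATG AGT TTG TAG TTT ACA GGC TGC AAT CTG ACA TGT TCC TAC — ATG at 47, stop TAG at 56 → 12 nt.
Frame +3: GCA TCA TAT GTG ACG GGA GTG TTA ATG TGA CTC CTT TAG ATA CAA TGA GTT TGT AGT TTA CAG GCT GCA ATC TGA CAT GTT CCT ACC — ATG at 27, stop TGA at 30 → 6 nt.
Frame -1: TGG TAG GAA CAT GTC AGA TTG CAG CCT GTA AAC TAC AAA CTC ATT GTA TCT AAA GGA GTC ACA TTA ACA CTC CCG TCA CAT ATG ATG CAG — no ATG→stop ORF.
Frame -2: GGT AGG AAC ATG TCA GAT TGC AGC CTG TAA ACT ACA AAC TCA TTG TAT CTA AAG GAG TCA CAT TAA CAC TCC CGT CAC ATA TGA TGC — ATG at 11, stop TAA at 29 → 21 nt.
Frame -3: GTA GGA ACA TGT CAG ATT GCA GCC TGT AAA CTA CAA ACT CAT TGT ATC TAA AGG AGT CAC ATT AAC ACT CCC GTC ACA TAT GAT GCA — no ATG→stop ORF.
ORFs ≥ 2 codons: frame +1 10–15 (2 codons), frame +2 47–58 (4 codons), frame +3 27–32 (2 codons), frame -2 11–31 (7 codons). Count = 4.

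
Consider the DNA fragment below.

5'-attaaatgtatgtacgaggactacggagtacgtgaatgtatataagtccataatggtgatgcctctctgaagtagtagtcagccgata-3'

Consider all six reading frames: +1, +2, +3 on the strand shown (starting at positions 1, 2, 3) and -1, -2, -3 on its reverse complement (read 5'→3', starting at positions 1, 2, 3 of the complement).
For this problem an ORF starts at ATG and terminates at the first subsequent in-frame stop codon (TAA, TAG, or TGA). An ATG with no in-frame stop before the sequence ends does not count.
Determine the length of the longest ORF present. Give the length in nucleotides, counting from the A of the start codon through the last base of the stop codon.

Reverse complement (5'→3'): TATCGGCTGACTACTACTTCAGAGAGGCATCACCATTATGGACTTATATACATTCACGTACTCCGTAGTCCTCGTACATACATTTAAT
Frame +1: ATT AAA TGT ATG TAC GAG GAC TAC GGA GTA CGT GAA TGT ATA TAA GTC CAT AAT GGT GAT GCC TCT CTG AAG TAG TAG TCA GCC GAT — ATG at 10, stop TAA at 43 → 36 nt.
Frame +2: TTA AAT GTA TGT ACG AGG ACT ACG GAG TAC GTG AAT GTA TAT AAG TCC ATA ATG GTG ATG CCT CTC TGA AGT AGT AGT CAG CCG ATA — ATG at 53, stop TGA at 68 → 18 nt; ATG at 59, stop TGA at 68 → 12 nt.
Frame +3: TAA ATG TAT GTA CGA GGA CTA CGG AGT ACG TGA ATG TAT ATA AGT CCA TAA TGG TGA TGC CTC TCT GAA GTA GTA GTC AGC CGA — ATG at 6, stop TGA at 33 → 30 nt; ATG at 36, stop TAA at 51 → 18 nt.
Frame -1: TAT CGG CTG ACT ACT ACT TCA GAG AGG CAT CAC CAT TAT GGA CTT ATA TAC ATT CAC GTA CTC CGT AGT CCT CGT ACA TAC ATT TAA — no ATG→stop ORF.
Frame -2: ATC GGC TGA CTA CTA CTT CAG AGA GGC ATC ACC ATT ATG GAC TTA TAT ACA TTC ACG TAC TCC GTA GTC CTC GTA CAT ACA TTT AAT — no ATG→stop ORF.
Frame -3: TCG GCT GAC TAC TAC TTC AGA GAG GCA TCA CCA TTA TGG ACT TAT ATA CAT TCA CGT ACT CCG TAG TCC TCG TAC ATA CAT TTA — no ATG→stop ORF.
Longest: frame +1, positions 10–45, 36 nt = 12 codons = 11 aa. → 36 nucleotides.

36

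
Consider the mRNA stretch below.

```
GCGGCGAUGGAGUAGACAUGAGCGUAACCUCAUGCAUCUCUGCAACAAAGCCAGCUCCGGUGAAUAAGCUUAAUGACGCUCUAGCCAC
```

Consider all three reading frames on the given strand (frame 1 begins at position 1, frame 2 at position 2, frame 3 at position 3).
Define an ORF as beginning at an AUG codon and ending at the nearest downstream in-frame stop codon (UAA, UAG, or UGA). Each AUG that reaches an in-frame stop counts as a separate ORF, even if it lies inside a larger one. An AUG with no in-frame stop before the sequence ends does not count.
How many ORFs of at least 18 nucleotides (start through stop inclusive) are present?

Frame 1: GCG GCG AUG GAG UAG ACA UGA GCG UAA CCU CAU GCA UCU CUG CAA CAA AGC CAG CUC CGG UGA AUA AGC UUA AUG ACG CUC UAG CCA — AUG at 7, stop UAG at 13 → 9 nt; AUG at 73, stop UAG at 82 → 12 nt.
Frame 2: CGG CGA UGG AGU AGA CAU GAG CGU AAC CUC AUG CAU CUC UGC AAC AAA GCC AGC UCC GGU GAA UAA GCU UAA UGA CGC UCU AGC CAC — AUG at 32, stop UAA at 65 → 36 nt.
Frame 3: GGC GAU GGA GUA GAC AUG AGC GUA ACC UCA UGC AUC UCU GCA ACA AAG CCA GCU CCG GUG AAU AAG CUU AAU GAC GCU CUA GCC — no AUG→stop ORF.
ORFs ≥ 18 nucleotides: frame 2 32–67 (36 nucleotides). Count = 1.

1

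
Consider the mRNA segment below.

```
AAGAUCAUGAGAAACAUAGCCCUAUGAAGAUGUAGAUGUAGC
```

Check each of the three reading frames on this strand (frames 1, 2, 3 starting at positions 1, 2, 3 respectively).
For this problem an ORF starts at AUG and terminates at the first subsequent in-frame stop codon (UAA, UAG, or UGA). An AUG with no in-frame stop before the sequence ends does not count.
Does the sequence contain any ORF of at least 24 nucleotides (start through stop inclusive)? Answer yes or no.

no

Frame 1: AAG AUC AUG AGA AAC AUA GCC CUA UGA AGA UGU AGA UGU AGC — AUG at 7, stop UGA at 25 → 21 nt.
Frame 2: AGA UCA UGA GAA ACA UAG CCC UAU GAA GAU GUA GAU GUA — no AUG→stop ORF.
Frame 3: GAU CAU GAG AAA CAU AGC CCU AUG AAG AUG UAG AUG UAG — AUG at 24, stop UAG at 33 → 12 nt; AUG at 30, stop UAG at 33 → 6 nt; AUG at 36, stop UAG at 39 → 6 nt.
Largest ORF found is 21 nucleotides < 24, so no.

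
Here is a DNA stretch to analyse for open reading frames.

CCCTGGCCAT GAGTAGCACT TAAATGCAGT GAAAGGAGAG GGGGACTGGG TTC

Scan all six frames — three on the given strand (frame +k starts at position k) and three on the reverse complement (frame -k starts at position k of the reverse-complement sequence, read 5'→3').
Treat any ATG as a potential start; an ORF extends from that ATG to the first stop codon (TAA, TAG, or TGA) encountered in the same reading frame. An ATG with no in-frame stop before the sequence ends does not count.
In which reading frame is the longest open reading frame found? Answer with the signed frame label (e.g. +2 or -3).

+3

Reverse complement (5'→3'): GAACCCAGTCCCCCTCTCCTTTCACTGCATTTAAGTGCTACTCATGGCCAGGG
Frame +1: CCC TGG CCA TGA GTA GCA CTT AAA TGC AGT GAA AGG AGA GGG GGA CTG GGT — no ATG→stop ORF.
Frame +2: CCT GGC CAT GAG TAG CAC TTA AAT GCA GTG AAA GGA GAG GGG GAC TGG GTT — no ATG→stop ORF.
Frame +3: CTG GCC ATG AGT AGC ACT TAA ATG CAG TGA AAG GAG AGG GGG ACT GGG TTC — ATG at 9, stop TAA at 21 → 15 nt; ATG at 24, stop TGA at 30 → 9 nt.
Frame -1: GAA CCC AGT CCC CCT CTC CTT TCA CTG CAT TTA AGT GCT ACT CAT GGC CAG — no ATG→stop ORF.
Frame -2: AAC CCA GTC CCC CTC TCC TTT CAC TGC ATT TAA GTG CTA CTC ATG GCC AGG — no ATG→stop ORF.
Frame -3: ACC CAG TCC CCC TCT CCT TTC ACT GCA TTT AAG TGC TAC TCA TGG CCA GGG — no ATG→stop ORF.
Longest ORF is 15 nt in frame +3 (positions 9–23).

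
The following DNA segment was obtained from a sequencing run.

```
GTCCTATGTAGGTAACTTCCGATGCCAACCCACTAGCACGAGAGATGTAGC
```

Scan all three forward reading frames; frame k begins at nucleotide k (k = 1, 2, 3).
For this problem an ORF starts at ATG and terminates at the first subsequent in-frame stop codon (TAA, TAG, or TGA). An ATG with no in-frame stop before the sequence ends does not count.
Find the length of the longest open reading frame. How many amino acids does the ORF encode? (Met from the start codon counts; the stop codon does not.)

Frame 1: GTC CTA TGT AGG TAA CTT CCG ATG CCA ACC CAC TAG CAC GAG AGA TGT AGC — ATG at 22, stop TAG at 34 → 15 nt.
Frame 2: TCC TAT GTA GGT AAC TTC CGA TGC CAA CCC ACT AGC ACG AGA GAT GTA — no ATG→stop ORF.
Frame 3: CCT ATG TAG GTA ACT TCC GAT GCC AAC CCA CTA GCA CGA GAG ATG TAG — ATG at 6, stop TAG at 9 → 6 nt; ATG at 45, stop TAG at 48 → 6 nt.
Longest: frame 1, positions 22–36, 15 nt = 5 codons = 4 aa. → 4 amino acids.

4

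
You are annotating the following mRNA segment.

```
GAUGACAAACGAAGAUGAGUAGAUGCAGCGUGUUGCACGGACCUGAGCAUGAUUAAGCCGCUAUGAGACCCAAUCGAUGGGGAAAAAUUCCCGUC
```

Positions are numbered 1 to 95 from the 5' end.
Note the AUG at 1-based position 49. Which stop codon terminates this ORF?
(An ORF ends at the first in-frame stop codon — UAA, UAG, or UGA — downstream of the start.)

UGA

Codons from position 49: AUG (49–51), AUU (52–54), AAG (55–57), CCG (58–60), CUA (61–63), UGA (64–66).
The first in-frame stop codon is UGA.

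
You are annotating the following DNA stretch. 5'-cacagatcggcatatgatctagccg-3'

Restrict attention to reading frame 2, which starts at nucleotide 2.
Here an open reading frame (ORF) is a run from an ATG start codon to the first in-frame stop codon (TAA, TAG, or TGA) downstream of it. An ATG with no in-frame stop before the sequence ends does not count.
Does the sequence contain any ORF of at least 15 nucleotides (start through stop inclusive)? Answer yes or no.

Frame 2: ACA GAT CGG CAT ATG ATC TAG CCG — ATG at 14, stop TAG at 20 → 9 nt.
Largest ORF found is 9 nucleotides < 15, so no.

no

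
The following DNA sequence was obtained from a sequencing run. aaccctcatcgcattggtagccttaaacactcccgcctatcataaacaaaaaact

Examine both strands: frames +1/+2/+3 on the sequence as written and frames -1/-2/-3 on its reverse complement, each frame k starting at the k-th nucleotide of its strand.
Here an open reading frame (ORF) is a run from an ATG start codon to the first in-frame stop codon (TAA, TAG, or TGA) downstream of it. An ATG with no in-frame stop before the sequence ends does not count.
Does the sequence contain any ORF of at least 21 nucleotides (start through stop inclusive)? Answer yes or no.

Reverse complement (5'→3'): AGTTTTTTGTTTATGATAGGCGGGAGTGTTTAAGGCTACCAATGCGATGAGGGTT
Frame +1: AAC CCT CAT CGC ATT GGT AGC CTT AAA CAC TCC CGC CTA TCA TAA ACA AAA AAC — no ATG→stop ORF.
Frame +2: ACC CTC ATC GCA TTG GTA GCC TTA AAC ACT CCC GCC TAT CAT AAA CAA AAA ACT — no ATG→stop ORF.
Frame +3: CCC TCA TCG CAT TGG TAG CCT TAA ACA CTC CCG CCT ATC ATA AAC AAA AAA — no ATG→stop ORF.
Frame -1: AGT TTT TTG TTT ATG ATA GGC GGG AGT GTT TAA GGC TAC CAA TGC GAT GAG GGT — ATG at 13, stop TAA at 31 → 21 nt.
Frame -2: GTT TTT TGT TTA TGA TAG GCG GGA GTG TTT AAG GCT ACC AAT GCG ATG AGG GTT — no ATG→stop ORF.
Frame -3: TTT TTT GTT TAT GAT AGG CGG GAG TGT TTA AGG CTA CCA ATG CGA TGA GGG — ATG at 42, stop TGA at 48 → 9 nt.
Frame -1 has an ORF of 21 nucleotides (positions 13–33) ≥ 21, so yes.

yes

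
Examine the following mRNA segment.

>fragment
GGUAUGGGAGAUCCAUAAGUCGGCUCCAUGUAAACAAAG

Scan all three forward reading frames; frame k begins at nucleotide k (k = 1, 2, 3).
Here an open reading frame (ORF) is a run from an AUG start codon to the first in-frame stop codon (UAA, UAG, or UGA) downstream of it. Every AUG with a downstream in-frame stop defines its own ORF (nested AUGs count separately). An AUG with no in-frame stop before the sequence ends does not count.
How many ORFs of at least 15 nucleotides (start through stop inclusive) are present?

Frame 1: GGU AUG GGA GAU CCA UAA GUC GGC UCC AUG UAA ACA AAG — AUG at 4, stop UAA at 16 → 15 nt; AUG at 28, stop UAA at 31 → 6 nt.
Frame 2: GUA UGG GAG AUC CAU AAG UCG GCU CCA UGU AAA CAA — no AUG→stop ORF.
Frame 3: UAU GGG AGA UCC AUA AGU CGG CUC CAU GUA AAC AAA — no AUG→stop ORF.
ORFs ≥ 15 nucleotides: frame 1 4–18 (15 nucleotides). Count = 1.

1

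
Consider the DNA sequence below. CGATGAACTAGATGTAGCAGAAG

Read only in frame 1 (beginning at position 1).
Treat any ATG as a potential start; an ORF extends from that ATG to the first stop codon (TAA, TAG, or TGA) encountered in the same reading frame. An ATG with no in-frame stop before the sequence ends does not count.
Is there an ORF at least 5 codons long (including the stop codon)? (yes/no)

Frame 1: CGA TGA ACT AGA TGT AGC AGA — no ATG→stop ORF.
Largest ORF found is 0 codons < 5, so no.

no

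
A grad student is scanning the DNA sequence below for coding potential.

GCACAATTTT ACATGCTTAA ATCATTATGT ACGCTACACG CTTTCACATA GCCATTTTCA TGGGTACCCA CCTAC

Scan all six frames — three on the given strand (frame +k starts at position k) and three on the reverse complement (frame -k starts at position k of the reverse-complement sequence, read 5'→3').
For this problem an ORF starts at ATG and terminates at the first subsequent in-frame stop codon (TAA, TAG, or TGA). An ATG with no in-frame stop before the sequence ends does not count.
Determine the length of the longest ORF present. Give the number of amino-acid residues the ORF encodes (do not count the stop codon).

Reverse complement (5'→3'): GTAGGTGGGTACCCATGAAAATGGCTATGTGAAAGCGTGTAGCGTACATAATGATTTAAGCATGTAAAATTGTGC
Frame +1: GCA CAA TTT TAC ATG CTT AAA TCA TTA TGT ACG CTA CAC GCT TTC ACA TAG CCA TTT TCA TGG GTA CCC ACC TAC — ATG at 13, stop TAG at 49 → 39 nt.
Frame +2: CAC AAT TTT ACA TGC TTA AAT CAT TAT GTA CGC TAC ACG CTT TCA CAT AGC CAT TTT CAT GGG TAC CCA CCT — no ATG→stop ORF.
Frame +3: ACA ATT TTA CAT GCT TAA ATC ATT ATG TAC GCT ACA CGC TTT CAC ATA GCC ATT TTC ATG GGT ACC CAC CTA — no ATG→stop ORF.
Frame -1: GTA GGT GGG TAC CCA TGA AAA TGG CTA TGT GAA AGC GTG TAG CGT ACA TAA TGA TTT AAG CAT GTA AAA TTG TGC — no ATG→stop ORF.
Frame -2: TAG GTG GGT ACC CAT GAA AAT GGC TAT GTG AAA GCG TGT AGC GTA CAT AAT GAT TTA AGC ATG TAA AAT TGT — ATG at 62, stop TAA at 65 → 6 nt.
Frame -3: AGG TGG GTA CCC ATG AAA ATG GCT ATG TGA AAG CGT GTA GCG TAC ATA ATG ATT TAA GCA TGT AAA ATT GTG — ATG at 15, stop TGA at 30 → 18 nt; ATG at 21, stop TGA at 30 → 12 nt; ATG at 27, stop TGA at 30 → 6 nt; ATG at 51, stop TAA at 57 → 9 nt.
Longest: frame +1, positions 13–51, 39 nt = 13 codons = 12 aa. → 12 amino acids.

12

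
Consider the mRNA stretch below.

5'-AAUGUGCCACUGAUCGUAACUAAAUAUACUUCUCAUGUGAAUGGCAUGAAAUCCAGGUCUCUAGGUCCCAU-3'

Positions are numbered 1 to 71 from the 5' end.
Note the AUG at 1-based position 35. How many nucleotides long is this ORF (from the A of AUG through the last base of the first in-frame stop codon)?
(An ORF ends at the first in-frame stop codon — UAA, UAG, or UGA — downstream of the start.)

Codons from position 35: AUG (35–37), UGA (38–40).
UGA is the first in-frame stop; ORF spans 35–40, 6 nucleotides.

6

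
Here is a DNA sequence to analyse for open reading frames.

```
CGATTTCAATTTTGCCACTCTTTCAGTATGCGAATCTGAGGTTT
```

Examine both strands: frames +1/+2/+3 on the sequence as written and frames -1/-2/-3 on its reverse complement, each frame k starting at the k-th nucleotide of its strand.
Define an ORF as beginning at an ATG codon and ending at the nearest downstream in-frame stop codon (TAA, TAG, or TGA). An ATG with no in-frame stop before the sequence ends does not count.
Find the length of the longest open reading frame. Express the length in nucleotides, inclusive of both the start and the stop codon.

12

Reverse complement (5'→3'): AAACCTCAGATTCGCATACTGAAAGAGTGGCAAAATTGAAATCG
Frame +1: CGA TTT CAA TTT TGC CAC TCT TTC AGT ATG CGA ATC TGA GGT — ATG at 28, stop TGA at 37 → 12 nt.
Frame +2: GAT TTC AAT TTT GCC ACT CTT TCA GTA TGC GAA TCT GAG GTT — no ATG→stop ORF.
Frame +3: ATT TCA ATT TTG CCA CTC TTT CAG TAT GCG AAT CTG AGG TTT — no ATG→stop ORF.
Frame -1: AAA CCT CAG ATT CGC ATA CTG AAA GAG TGG CAA AAT TGA AAT — no ATG→stop ORF.
Frame -2: AAC CTC AGA TTC GCA TAC TGA AAG AGT GGC AAA ATT GAA ATC — no ATG→stop ORF.
Frame -3: ACC TCA GAT TCG CAT ACT GAA AGA GTG GCA AAA TTG AAA TCG — no ATG→stop ORF.
Longest: frame +1, positions 28–39, 12 nt = 4 codons = 3 aa. → 12 nucleotides.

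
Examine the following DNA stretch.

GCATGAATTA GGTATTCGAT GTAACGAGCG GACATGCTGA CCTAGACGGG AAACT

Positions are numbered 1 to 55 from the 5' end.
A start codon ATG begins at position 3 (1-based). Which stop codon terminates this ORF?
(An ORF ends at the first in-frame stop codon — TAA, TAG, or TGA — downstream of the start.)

TAG

Codons from position 3: ATG (3–5), AAT (6–8), TAG (9–11).
The first in-frame stop codon is TAG.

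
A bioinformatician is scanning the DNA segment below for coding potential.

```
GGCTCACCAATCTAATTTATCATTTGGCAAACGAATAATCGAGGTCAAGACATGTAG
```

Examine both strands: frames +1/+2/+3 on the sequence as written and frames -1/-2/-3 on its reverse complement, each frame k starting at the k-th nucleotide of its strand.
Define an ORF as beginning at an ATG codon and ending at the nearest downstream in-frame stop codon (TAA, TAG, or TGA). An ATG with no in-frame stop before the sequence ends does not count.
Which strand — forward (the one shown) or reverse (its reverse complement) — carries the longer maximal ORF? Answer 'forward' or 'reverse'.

Reverse complement (5'→3'): CTACATGTCTTGACCTCGATTATTCGTTTGCCAAATGATAAATTAGATTGGTGAGCC
Frame +1: GGC TCA CCA ATC TAA TTT ATC ATT TGG CAA ACG AAT AAT CGA GGT CAA GAC ATG TAG — ATG at 52, stop TAG at 55 → 6 nt.
Frame +2: GCT CAC CAA TCT AAT TTA TCA TTT GGC AAA CGA ATA ATC GAG GTC AAG ACA TGT — no ATG→stop ORF.
Frame +3: CTC ACC AAT CTA ATT TAT CAT TTG GCA AAC GAA TAA TCG AGG TCA AGA CAT GTA — no ATG→stop ORF.
Frame -1: CTA CAT GTC TTG ACC TCG ATT ATT CGT TTG CCA AAT GAT AAA TTA GAT TGG TGA GCC — no ATG→stop ORF.
Frame -2: TAC ATG TCT TGA CCT CGA TTA TTC GTT TGC CAA ATG ATA AAT TAG ATT GGT GAG — ATG at 5, stop TGA at 11 → 9 nt; ATG at 35, stop TAG at 44 → 12 nt.
Frame -3: ACA TGT CTT GAC CTC GAT TAT TCG TTT GCC AAA TGA TAA ATT AGA TTG GTG AGC — no ATG→stop ORF.
Forward-strand max 6 nt; reverse-strand max 12 nt. The reverse strand has the longer ORF.

reverse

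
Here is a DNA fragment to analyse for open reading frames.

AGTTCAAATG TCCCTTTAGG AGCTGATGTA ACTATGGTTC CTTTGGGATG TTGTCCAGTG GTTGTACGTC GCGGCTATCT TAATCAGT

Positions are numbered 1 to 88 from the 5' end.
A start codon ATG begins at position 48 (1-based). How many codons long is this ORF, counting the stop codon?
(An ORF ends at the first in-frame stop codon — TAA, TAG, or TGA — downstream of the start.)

12

Codons from position 48: ATG (48–50), TTG (51–53), TCC (54–56), AGT (57–59), GGT (60–62), TGT (63–65), ACG (66–68), TCG (69–71), CGG (72–74), CTA (75–77), TCT (78–80), TAA (81–83).
TAA is the first in-frame stop; that's 12 codons including the stop.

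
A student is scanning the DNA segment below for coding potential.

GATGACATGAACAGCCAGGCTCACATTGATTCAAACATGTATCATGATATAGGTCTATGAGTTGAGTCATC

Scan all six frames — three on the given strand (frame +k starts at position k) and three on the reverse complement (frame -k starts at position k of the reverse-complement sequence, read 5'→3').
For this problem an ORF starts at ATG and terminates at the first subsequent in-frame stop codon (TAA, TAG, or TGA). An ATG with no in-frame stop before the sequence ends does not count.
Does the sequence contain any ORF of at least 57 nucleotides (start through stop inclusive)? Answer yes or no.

no

Reverse complement (5'→3'): GATGACTCAACTCATAGACCTATATCATGATACATGTTTGAATCAATGTGAGCCTGGCTGTTCATGTCATC
Frame +1: GAT GAC ATG AAC AGC CAG GCT CAC ATT GAT TCA AAC ATG TAT CAT GAT ATA GGT CTA TGA GTT GAG TCA — ATG at 7, stop TGA at 58 → 54 nt; ATG at 37, stop TGA at 58 → 24 nt.
Frame +2: ATG ACA TGA ACA GCC AGG CTC ACA TTG ATT CAA ACA TGT ATC ATG ATA TAG GTC TAT GAG TTG AGT CAT — ATG at 2, stop TGA at 8 → 9 nt; ATG at 44, stop TAG at 50 → 9 nt.
Frame +3: TGA CAT GAA CAG CCA GGC TCA CAT TGA TTC AAA CAT GTA TCA TGA TAT AGG TCT ATG AGT TGA GTC ATC — ATG at 57, stop TGA at 63 → 9 nt.
Frame -1: GAT GAC TCA ACT CAT AGA CCT ATA TCA TGA TAC ATG TTT GAA TCA ATG TGA GCC TGG CTG TTC ATG TCA — ATG at 34, stop TGA at 49 → 18 nt; ATG at 46, stop TGA at 49 → 6 nt.
Frame -2: ATG ACT CAA CTC ATA GAC CTA TAT CAT GAT ACA TGT TTG AAT CAA TGT GAG CCT GGC TGT TCA TGT CAT — no ATG→stop ORF.
Frame -3: TGA CTC AAC TCA TAG ACC TAT ATC ATG ATA CAT GTT TGA ATC AAT GTG AGC CTG GCT GTT CAT GTC ATC — ATG at 27, stop TGA at 39 → 15 nt.
Largest ORF found is 54 nucleotides < 57, so no.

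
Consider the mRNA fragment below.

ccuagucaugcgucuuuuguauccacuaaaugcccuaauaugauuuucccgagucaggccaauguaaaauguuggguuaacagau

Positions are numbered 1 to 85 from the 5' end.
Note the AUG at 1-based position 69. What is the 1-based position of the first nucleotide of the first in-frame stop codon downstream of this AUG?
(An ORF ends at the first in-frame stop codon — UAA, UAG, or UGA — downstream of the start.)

Codons from position 69: AUG (69–71), UUG (72–74), GGU (75–77), UAA (78–80).
UAA is a stop codon; it begins at position 78.

78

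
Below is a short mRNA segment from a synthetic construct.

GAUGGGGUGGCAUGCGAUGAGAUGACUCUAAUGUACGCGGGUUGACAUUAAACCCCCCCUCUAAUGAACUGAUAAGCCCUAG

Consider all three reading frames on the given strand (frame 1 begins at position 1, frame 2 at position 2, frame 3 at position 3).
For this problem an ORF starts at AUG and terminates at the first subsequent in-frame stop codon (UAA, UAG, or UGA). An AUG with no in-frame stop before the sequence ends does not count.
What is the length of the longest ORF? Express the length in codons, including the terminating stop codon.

Frame 1: GAU GGG GUG GCA UGC GAU GAG AUG ACU CUA AUG UAC GCG GGU UGA CAU UAA ACC CCC CCU CUA AUG AAC UGA UAA GCC CUA — AUG at 22, stop UGA at 43 → 24 nt; AUG at 31, stop UGA at 43 → 15 nt; AUG at 64, stop UGA at 70 → 9 nt.
Frame 2: AUG GGG UGG CAU GCG AUG AGA UGA CUC UAA UGU ACG CGG GUU GAC AUU AAA CCC CCC CUC UAA UGA ACU GAU AAG CCC UAG — AUG at 2, stop UGA at 23 → 24 nt; AUG at 17, stop UGA at 23 → 9 nt.
Frame 3: UGG GGU GGC AUG CGA UGA GAU GAC UCU AAU GUA CGC GGG UUG ACA UUA AAC CCC CCC UCU AAU GAA CUG AUA AGC CCU — AUG at 12, stop UGA at 18 → 9 nt.
Longest: frame 1, positions 22–45, 24 nt = 8 codons = 7 aa. → 8 codons.

8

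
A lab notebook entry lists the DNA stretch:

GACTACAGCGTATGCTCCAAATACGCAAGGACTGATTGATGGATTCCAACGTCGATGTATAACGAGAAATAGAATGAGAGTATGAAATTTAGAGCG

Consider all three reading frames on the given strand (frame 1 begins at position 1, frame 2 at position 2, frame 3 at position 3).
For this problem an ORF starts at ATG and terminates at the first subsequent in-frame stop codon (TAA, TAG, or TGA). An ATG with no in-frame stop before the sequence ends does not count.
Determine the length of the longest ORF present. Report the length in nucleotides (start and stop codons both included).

24

Frame 1: GAC TAC AGC GTA TGC TCC AAA TAC GCA AGG ACT GAT TGA TGG ATT CCA ACG TCG ATG TAT AAC GAG AAA TAG AAT GAG AGT ATG AAA TTT AGA GCG — ATG at 55, stop TAG at 70 → 18 nt.
Frame 2: ACT ACA GCG TAT GCT CCA AAT ACG CAA GGA CTG ATT GAT GGA TTC CAA CGT CGA TGT ATA ACG AGA AAT AGA ATG AGA GTA TGA AAT TTA GAG — ATG at 74, stop TGA at 83 → 12 nt.
Frame 3: CTA CAG CGT ATG CTC CAA ATA CGC AAG GAC TGA TTG ATG GAT TCC AAC GTC GAT GTA TAA CGA GAA ATA GAA TGA GAG TAT GAA ATT TAG AGC — ATG at 12, stop TGA at 33 → 24 nt; ATG at 39, stop TAA at 60 → 24 nt.
Longest: frame 3, positions 12–35, 24 nt = 8 codons = 7 aa. → 24 nucleotides.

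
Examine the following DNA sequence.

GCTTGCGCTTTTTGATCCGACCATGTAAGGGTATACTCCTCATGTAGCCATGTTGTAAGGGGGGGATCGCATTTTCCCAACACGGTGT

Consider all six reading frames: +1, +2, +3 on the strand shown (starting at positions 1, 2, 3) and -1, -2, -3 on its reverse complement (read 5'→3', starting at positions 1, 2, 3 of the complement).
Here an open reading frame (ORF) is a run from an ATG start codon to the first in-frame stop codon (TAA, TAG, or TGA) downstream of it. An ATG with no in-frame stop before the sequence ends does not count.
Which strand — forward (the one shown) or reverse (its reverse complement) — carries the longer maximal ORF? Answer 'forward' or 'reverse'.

reverse

Reverse complement (5'→3'): ACACCGTGTTGGGAAAATGCGATCCCCCCCTTACAACATGGCTACATGAGGAGTATACCCTTACATGGTCGGATCAAAAAGCGCAAGC
Frame +1: GCT TGC GCT TTT TGA TCC GAC CAT GTA AGG GTA TAC TCC TCA TGT AGC CAT GTT GTA AGG GGG GGA TCG CAT TTT CCC AAC ACG GTG — no ATG→stop ORF.
Frame +2: CTT GCG CTT TTT GAT CCG ACC ATG TAA GGG TAT ACT CCT CAT GTA GCC ATG TTG TAA GGG GGG GAT CGC ATT TTC CCA ACA CGG TGT — ATG at 23, stop TAA at 26 → 6 nt; ATG at 50, stop TAA at 56 → 9 nt.
Frame +3: TTG CGC TTT TTG ATC CGA CCA TGT AAG GGT ATA CTC CTC ATG TAG CCA TGT TGT AAG GGG GGG ATC GCA TTT TCC CAA CAC GGT — ATG at 42, stop TAG at 45 → 6 nt.
Frame -1: ACA CCG TGT TGG GAA AAT GCG ATC CCC CCC TTA CAA CAT GGC TAC ATG AGG AGT ATA CCC TTA CAT GGT CGG ATC AAA AAG CGC AAG — no ATG→stop ORF.
Frame -2: CAC CGT GTT GGG AAA ATG CGA TCC CCC CCT TAC AAC ATG GCT ACA TGA GGA GTA TAC CCT TAC ATG GTC GGA TCA AAA AGC GCA AGC — ATG at 17, stop TGA at 47 → 33 nt; ATG at 38, stop TGA at 47 → 12 nt.
Frame -3: ACC GTG TTG GGA AAA TGC GAT CCC CCC CTT ACA ACA TGG CTA CAT GAG GAG TAT ACC CTT ACA TGG TCG GAT CAA AAA GCG CAA — no ATG→stop ORF.
Forward-strand max 9 nt; reverse-strand max 33 nt. The reverse strand has the longer ORF.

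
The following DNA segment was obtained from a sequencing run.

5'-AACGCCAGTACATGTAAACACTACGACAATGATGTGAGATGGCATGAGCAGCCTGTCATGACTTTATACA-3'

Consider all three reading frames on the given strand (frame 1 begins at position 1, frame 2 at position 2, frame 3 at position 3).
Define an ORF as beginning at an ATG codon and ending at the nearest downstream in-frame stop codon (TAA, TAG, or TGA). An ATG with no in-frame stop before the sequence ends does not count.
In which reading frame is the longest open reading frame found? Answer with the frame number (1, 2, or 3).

Frame 1: AAC GCC AGT ACA TGT AAA CAC TAC GAC AAT GAT GTG AGA TGG CAT GAG CAG CCT GTC ATG ACT TTA TAC — no ATG→stop ORF.
Frame 2: ACG CCA GTA CAT GTA AAC ACT ACG ACA ATG ATG TGA GAT GGC ATG AGC AGC CTG TCA TGA CTT TAT ACA — ATG at 29, stop TGA at 35 → 9 nt; ATG at 32, stop TGA at 35 → 6 nt; ATG at 44, stop TGA at 59 → 18 nt.
Frame 3: CGC CAG TAC ATG TAA ACA CTA CGA CAA TGA TGT GAG ATG GCA TGA GCA GCC TGT CAT GAC TTT ATA — ATG at 12, stop TAA at 15 → 6 nt; ATG at 39, stop TGA at 45 → 9 nt.
Longest ORF is 18 nt in frame 2 (positions 44–61).

2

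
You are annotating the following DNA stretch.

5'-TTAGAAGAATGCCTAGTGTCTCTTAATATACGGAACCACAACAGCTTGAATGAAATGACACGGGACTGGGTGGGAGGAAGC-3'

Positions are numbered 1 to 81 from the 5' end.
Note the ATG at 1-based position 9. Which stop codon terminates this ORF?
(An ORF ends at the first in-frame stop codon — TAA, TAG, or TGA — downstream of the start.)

TAA

Codons from position 9: ATG (9–11), CCT (12–14), AGT (15–17), GTC (18–20), TCT (21–23), TAA (24–26).
The first in-frame stop codon is TAA.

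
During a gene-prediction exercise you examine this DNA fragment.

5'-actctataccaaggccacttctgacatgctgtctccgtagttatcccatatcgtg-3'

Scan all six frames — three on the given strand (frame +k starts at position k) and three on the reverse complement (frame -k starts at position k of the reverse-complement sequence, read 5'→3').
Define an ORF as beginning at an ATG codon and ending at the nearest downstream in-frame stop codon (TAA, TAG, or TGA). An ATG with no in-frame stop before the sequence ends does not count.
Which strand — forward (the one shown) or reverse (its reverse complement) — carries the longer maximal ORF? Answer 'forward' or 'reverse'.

Reverse complement (5'→3'): CACGATATGGGATAACTACGGAGACAGCATGTCAGAAGTGGCCTTGGTATAGAGT
Frame +1: ACT CTA TAC CAA GGC CAC TTC TGA CAT GCT GTC TCC GTA GTT ATC CCA TAT CGT — no ATG→stop ORF.
Frame +2: CTC TAT ACC AAG GCC ACT TCT GAC ATG CTG TCT CCG TAG TTA TCC CAT ATC GTG — ATG at 26, stop TAG at 38 → 15 nt.
Frame +3: TCT ATA CCA AGG CCA CTT CTG ACA TGC TGT CTC CGT AGT TAT CCC ATA TCG — no ATG→stop ORF.
Frame -1: CAC GAT ATG GGA TAA CTA CGG AGA CAG CAT GTC AGA AGT GGC CTT GGT ATA GAG — ATG at 7, stop TAA at 13 → 9 nt.
Frame -2: ACG ATA TGG GAT AAC TAC GGA GAC AGC ATG TCA GAA GTG GCC TTG GTA TAG AGT — ATG at 29, stop TAG at 50 → 24 nt.
Frame -3: CGA TAT GGG ATA ACT ACG GAG ACA GCA TGT CAG AAG TGG CCT TGG TAT AGA — no ATG→stop ORF.
Forward-strand max 15 nt; reverse-strand max 24 nt. The reverse strand has the longer ORF.

reverse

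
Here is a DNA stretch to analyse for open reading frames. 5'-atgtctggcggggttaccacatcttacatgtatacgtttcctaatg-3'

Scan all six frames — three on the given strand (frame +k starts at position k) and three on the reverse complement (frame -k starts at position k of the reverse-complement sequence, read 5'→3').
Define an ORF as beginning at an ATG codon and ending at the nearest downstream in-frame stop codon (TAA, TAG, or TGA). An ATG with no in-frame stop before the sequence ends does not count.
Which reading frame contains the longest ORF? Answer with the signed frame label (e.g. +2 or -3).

Reverse complement (5'→3'): CATTAGGAAACGTATACATGTAAGATGTGGTAACCCCGCCAGACAT
Frame +1: ATG TCT GGC GGG GTT ACC ACA TCT TAC ATG TAT ACG TTT CCT AAT — no ATG→stop ORF.
Frame +2: TGT CTG GCG GGG TTA CCA CAT CTT ACA TGT ATA CGT TTC CTA ATG — no ATG→stop ORF.
Frame +3: GTC TGG CGG GGT TAC CAC ATC TTA CAT GTA TAC GTT TCC TAA — no ATG→stop ORF.
Frame -1: CAT TAG GAA ACG TAT ACA TGT AAG ATG TGG TAA CCC CGC CAG ACA — ATG at 25, stop TAA at 31 → 9 nt.
Frame -2: ATT AGG AAA CGT ATA CAT GTA AGA TGT GGT AAC CCC GCC AGA CAT — no ATG→stop ORF.
Frame -3: TTA GGA AAC GTA TAC ATG TAA GAT GTG GTA ACC CCG CCA GAC — ATG at 18, stop TAA at 21 → 6 nt.
Longest ORF is 9 nt in frame -1 (positions 25–33).

-1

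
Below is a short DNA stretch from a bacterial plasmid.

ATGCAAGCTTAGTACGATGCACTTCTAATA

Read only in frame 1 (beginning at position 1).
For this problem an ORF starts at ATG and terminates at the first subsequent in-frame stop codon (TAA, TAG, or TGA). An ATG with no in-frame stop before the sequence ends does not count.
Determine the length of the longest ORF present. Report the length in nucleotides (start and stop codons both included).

Frame 1: ATG CAA GCT TAG TAC GAT GCA CTT CTA ATA — ATG at 1, stop TAG at 10 → 12 nt.
Longest: frame 1, positions 1–12, 12 nt = 4 codons = 3 aa. → 12 nucleotides.

12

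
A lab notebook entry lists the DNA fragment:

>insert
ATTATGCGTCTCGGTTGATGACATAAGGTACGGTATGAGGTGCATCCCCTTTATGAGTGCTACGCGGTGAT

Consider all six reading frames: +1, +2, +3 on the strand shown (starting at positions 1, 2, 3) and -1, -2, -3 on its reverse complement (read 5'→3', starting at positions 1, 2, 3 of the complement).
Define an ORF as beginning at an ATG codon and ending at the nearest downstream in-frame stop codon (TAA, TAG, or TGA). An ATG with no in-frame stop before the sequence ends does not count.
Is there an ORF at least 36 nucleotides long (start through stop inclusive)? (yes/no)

Reverse complement (5'→3'): ATCACCGCGTAGCACTCATAAAGGGGATGCACCTCATACCGTACCTTATGTCATCAACCGAGACGCATAAT
Frame +1: ATT ATG CGT CTC GGT TGA TGA CAT AAG GTA CGG TAT GAG GTG CAT CCC CTT TAT GAG TGC TAC GCG GTG — ATG at 4, stop TGA at 16 → 15 nt.
Frame +2: TTA TGC GTC TCG GTT GAT GAC ATA AGG TAC GGT ATG AGG TGC ATC CCC TTT ATG AGT GCT ACG CGG TGA — ATG at 35, stop TGA at 68 → 36 nt; ATG at 53, stop TGA at 68 → 18 nt.
Frame +3: TAT GCG TCT CGG TTG ATG ACA TAA GGT ACG GTA TGA GGT GCA TCC CCT TTA TGA GTG CTA CGC GGT GAT — ATG at 18, stop TAA at 24 → 9 nt.
Frame -1: ATC ACC GCG TAG CAC TCA TAA AGG GGA TGC ACC TCA TAC CGT ACC TTA TGT CAT CAA CCG AGA CGC ATA — no ATG→stop ORF.
Frame -2: TCA CCG CGT AGC ACT CAT AAA GGG GAT GCA CCT CAT ACC GTA CCT TAT GTC ATC AAC CGA GAC GCA TAA — no ATG→stop ORF.
Frame -3: CAC CGC GTA GCA CTC ATA AAG GGG ATG CAC CTC ATA CCG TAC CTT ATG TCA TCA ACC GAG ACG CAT AAT — no ATG→stop ORF.
Frame +2 has an ORF of 36 nucleotides (positions 35–70) ≥ 36, so yes.

yes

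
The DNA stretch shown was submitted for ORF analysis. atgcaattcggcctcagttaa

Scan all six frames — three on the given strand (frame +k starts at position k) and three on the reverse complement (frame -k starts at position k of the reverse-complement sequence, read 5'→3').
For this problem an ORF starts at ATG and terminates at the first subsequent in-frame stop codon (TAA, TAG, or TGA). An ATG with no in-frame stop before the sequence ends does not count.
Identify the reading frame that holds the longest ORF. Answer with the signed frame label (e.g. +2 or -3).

Reverse complement (5'→3'): TTAACTGAGGCCGAATTGCAT
Frame +1: ATG CAA TTC GGC CTC AGT TAA — ATG at 1, stop TAA at 19 → 21 nt.
Frame +2: TGC AAT TCG GCC TCA GTT — no ATG→stop ORF.
Frame +3: GCA ATT CGG CCT CAG TTA — no ATG→stop ORF.
Frame -1: TTA ACT GAG GCC GAA TTG CAT — no ATG→stop ORF.
Frame -2: TAA CTG AGG CCG AAT TGC — no ATG→stop ORF.
Frame -3: AAC TGA GGC CGA ATT GCA — no ATG→stop ORF.
Longest ORF is 21 nt in frame +1 (positions 1–21).

+1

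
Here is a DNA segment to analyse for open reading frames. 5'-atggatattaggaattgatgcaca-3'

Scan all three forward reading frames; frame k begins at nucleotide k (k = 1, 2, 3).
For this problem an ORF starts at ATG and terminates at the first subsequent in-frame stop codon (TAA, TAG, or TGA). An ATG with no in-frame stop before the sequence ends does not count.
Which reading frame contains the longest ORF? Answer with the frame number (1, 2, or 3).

Frame 1: ATG GAT ATT AGG AAT TGA TGC ACA — ATG at 1, stop TGA at 16 → 18 nt.
Frame 2: TGG ATA TTA GGA ATT GAT GCA — no ATG→stop ORF.
Frame 3: GGA TAT TAG GAA TTG ATG CAC — no ATG→stop ORF.
Longest ORF is 18 nt in frame 1 (positions 1–18).

1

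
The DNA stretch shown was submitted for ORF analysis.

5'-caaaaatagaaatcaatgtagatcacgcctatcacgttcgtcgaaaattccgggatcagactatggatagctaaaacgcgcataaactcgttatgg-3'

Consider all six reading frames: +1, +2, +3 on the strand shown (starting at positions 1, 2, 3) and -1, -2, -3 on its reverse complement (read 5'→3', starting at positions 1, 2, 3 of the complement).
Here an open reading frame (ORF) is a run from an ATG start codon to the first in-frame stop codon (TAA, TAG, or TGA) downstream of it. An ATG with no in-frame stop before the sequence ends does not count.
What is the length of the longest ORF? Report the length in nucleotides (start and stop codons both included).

Reverse complement (5'→3'): CCATAACGAGTTTATGCGCGTTTTAGCTATCCATAGTCTGATCCCGGAATTTTCGACGAACGTGATAGGCGTGATCTACATTGATTTCTATTTTTG
Frame +1: CAA AAA TAG AAA TCA ATG TAG ATC ACG CCT ATC ACG TTC GTC GAA AAT TCC GGG ATC AGA CTA TGG ATA GCT AAA ACG CGC ATA AAC TCG TTA TGG — ATG at 16, stop TAG at 19 → 6 nt.
Frame +2: AAA AAT AGA AAT CAA TGT AGA TCA CGC CTA TCA CGT TCG TCG AAA ATT CCG GGA TCA GAC TAT GGA TAG CTA AAA CGC GCA TAA ACT CGT TAT — no ATG→stop ORF.
Frame +3: AAA ATA GAA ATC AAT GTA GAT CAC GCC TAT CAC GTT CGT CGA AAA TTC CGG GAT CAG ACT ATG GAT AGC TAA AAC GCG CAT AAA CTC GTT ATG — ATG at 63, stop TAA at 72 → 12 nt.
Frame -1: CCA TAA CGA GTT TAT GCG CGT TTT AGC TAT CCA TAG TCT GAT CCC GGA ATT TTC GAC GAA CGT GAT AGG CGT GAT CTA CAT TGA TTT CTA TTT TTG — no ATG→stop ORF.
Frame -2: CAT AAC GAG TTT ATG CGC GTT TTA GCT ATC CAT AGT CTG ATC CCG GAA TTT TCG ACG AAC GTG ATA GGC GTG ATC TAC ATT GAT TTC TAT TTT — no ATG→stop ORF.
Frame -3: ATA ACG AGT TTA TGC GCG TTT TAG CTA TCC ATA GTC TGA TCC CGG AAT TTT CGA CGA ACG TGA TAG GCG TGA TCT ACA TTG ATT TCT ATT TTT — no ATG→stop ORF.
Longest: frame +3, positions 63–74, 12 nt = 4 codons = 3 aa. → 12 nucleotides.

12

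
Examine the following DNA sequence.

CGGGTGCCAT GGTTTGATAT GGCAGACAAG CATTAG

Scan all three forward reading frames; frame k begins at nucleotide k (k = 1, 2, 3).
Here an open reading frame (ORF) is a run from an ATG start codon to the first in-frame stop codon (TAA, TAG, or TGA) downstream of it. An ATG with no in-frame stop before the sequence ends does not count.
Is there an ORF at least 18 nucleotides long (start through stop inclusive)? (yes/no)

yes

Frame 1: CGG GTG CCA TGG TTT GAT ATG GCA GAC AAG CAT TAG — ATG at 19, stop TAG at 34 → 18 nt.
Frame 2: GGG TGC CAT GGT TTG ATA TGG CAG ACA AGC ATT — no ATG→stop ORF.
Frame 3: GGT GCC ATG GTT TGA TAT GGC AGA CAA GCA TTA — ATG at 9, stop TGA at 15 → 9 nt.
Frame 1 has an ORF of 18 nucleotides (positions 19–36) ≥ 18, so yes.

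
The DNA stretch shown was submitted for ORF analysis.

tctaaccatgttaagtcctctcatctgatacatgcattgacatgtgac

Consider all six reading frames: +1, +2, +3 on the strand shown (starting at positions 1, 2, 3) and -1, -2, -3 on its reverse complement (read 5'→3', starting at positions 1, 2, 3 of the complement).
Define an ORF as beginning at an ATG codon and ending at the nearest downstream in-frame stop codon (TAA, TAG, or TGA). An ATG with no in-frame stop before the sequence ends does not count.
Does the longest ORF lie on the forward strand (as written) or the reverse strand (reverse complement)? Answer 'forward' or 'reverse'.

reverse

Reverse complement (5'→3'): GTCACATGTCAATGCATGTATCAGATGAGAGGACTTAACATGGTTAGA
Frame +1: TCT AAC CAT GTT AAG TCC TCT CAT CTG ATA CAT GCA TTG ACA TGT GAC — no ATG→stop ORF.
Frame +2: CTA ACC ATG TTA AGT CCT CTC ATC TGA TAC ATG CAT TGA CAT GTG — ATG at 8, stop TGA at 26 → 21 nt; ATG at 32, stop TGA at 38 → 9 nt.
Frame +3: TAA CCA TGT TAA GTC CTC TCA TCT GAT ACA TGC ATT GAC ATG TGA — ATG at 42, stop TGA at 45 → 6 nt.
Frame -1: GTC ACA TGT CAA TGC ATG TAT CAG ATG AGA GGA CTT AAC ATG GTT AGA — no ATG→stop ORF.
Frame -2: TCA CAT GTC AAT GCA TGT ATC AGA TGA GAG GAC TTA ACA TGG TTA — no ATG→stop ORF.
Frame -3: CAC ATG TCA ATG CAT GTA TCA GAT GAG AGG ACT TAA CAT GGT TAG — ATG at 6, stop TAA at 36 → 33 nt; ATG at 12, stop TAA at 36 → 27 nt.
Forward-strand max 21 nt; reverse-strand max 33 nt. The reverse strand has the longer ORF.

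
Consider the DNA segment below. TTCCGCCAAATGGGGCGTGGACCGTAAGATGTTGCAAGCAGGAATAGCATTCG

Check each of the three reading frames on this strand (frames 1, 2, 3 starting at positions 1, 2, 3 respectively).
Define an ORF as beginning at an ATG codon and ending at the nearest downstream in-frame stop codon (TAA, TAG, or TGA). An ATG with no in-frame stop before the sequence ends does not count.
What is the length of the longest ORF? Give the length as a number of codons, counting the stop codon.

Frame 1: TTC CGC CAA ATG GGG CGT GGA CCG TAA GAT GTT GCA AGC AGG AAT AGC ATT — ATG at 10, stop TAA at 25 → 18 nt.
Frame 2: TCC GCC AAA TGG GGC GTG GAC CGT AAG ATG TTG CAA GCA GGA ATA GCA TTC — no ATG→stop ORF.
Frame 3: CCG CCA AAT GGG GCG TGG ACC GTA AGA TGT TGC AAG CAG GAA TAG CAT TCG — no ATG→stop ORF.
Longest: frame 1, positions 10–27, 18 nt = 6 codons = 5 aa. → 6 codons.

6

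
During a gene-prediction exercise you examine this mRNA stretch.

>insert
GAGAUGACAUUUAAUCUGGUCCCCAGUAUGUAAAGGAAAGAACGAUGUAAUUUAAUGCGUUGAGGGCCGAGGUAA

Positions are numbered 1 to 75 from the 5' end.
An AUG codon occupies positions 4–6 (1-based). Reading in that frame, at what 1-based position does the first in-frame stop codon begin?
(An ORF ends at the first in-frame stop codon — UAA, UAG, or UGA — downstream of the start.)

31

Codons from position 4: AUG (4–6), ACA (7–9), UUU (10–12), AAU (13–15), CUG (16–18), GUC (19–21), CCC (22–24), AGU (25–27), AUG (28–30), UAA (31–33).
UAA is a stop codon; it begins at position 31.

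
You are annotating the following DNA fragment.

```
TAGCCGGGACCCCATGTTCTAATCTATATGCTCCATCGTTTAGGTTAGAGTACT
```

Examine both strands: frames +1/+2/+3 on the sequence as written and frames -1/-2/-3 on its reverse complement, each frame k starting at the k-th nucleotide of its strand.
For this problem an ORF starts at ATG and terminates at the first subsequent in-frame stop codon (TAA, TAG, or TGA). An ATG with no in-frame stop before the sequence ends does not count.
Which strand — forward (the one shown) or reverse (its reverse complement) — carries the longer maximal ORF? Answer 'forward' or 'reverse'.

forward

Reverse complement (5'→3'): AGTACTCTAACCTAAACGATGGAGCATATAGATTAGAACATGGGGTCCCGGCTA
Frame +1: TAG CCG GGA CCC CAT GTT CTA ATC TAT ATG CTC CAT CGT TTA GGT TAG AGT ACT — ATG at 28, stop TAG at 46 → 21 nt.
Frame +2: AGC CGG GAC CCC ATG TTC TAA TCT ATA TGC TCC ATC GTT TAG GTT AGA GTA — ATG at 14, stop TAA at 20 → 9 nt.
Frame +3: GCC GGG ACC CCA TGT TCT AAT CTA TAT GCT CCA TCG TTT AGG TTA GAG TAC — no ATG→stop ORF.
Frame -1: AGT ACT CTA ACC TAA ACG ATG GAG CAT ATA GAT TAG AAC ATG GGG TCC CGG CTA — ATG at 19, stop TAG at 34 → 18 nt.
Frame -2: GTA CTC TAA CCT AAA CGA TGG AGC ATA TAG ATT AGA ACA TGG GGT CCC GGC — no ATG→stop ORF.
Frame -3: TAC TCT AAC CTA AAC GAT GGA GCA TAT AGA TTA GAA CAT GGG GTC CCG GCT — no ATG→stop ORF.
Forward-strand max 21 nt; reverse-strand max 18 nt. The forward strand has the longer ORF.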